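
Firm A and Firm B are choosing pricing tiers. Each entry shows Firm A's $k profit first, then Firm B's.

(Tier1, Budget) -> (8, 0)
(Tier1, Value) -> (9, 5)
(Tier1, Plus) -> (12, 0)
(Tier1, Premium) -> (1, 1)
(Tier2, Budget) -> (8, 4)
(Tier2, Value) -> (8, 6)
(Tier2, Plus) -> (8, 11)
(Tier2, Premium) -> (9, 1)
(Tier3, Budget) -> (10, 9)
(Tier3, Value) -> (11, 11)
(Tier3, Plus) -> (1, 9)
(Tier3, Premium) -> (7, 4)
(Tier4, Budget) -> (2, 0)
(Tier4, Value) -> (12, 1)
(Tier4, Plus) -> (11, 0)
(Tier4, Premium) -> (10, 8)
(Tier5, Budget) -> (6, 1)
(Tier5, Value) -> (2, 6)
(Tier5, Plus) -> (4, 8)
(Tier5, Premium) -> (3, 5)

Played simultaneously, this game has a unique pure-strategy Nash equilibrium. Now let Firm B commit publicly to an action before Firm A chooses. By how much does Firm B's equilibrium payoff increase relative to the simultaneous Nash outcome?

Backward induction with Firm B moving first.
- Budget: Firm A compares 8, 8, 10, 2, 6 and picks Tier3; Firm B would get 9.
- Value: Firm A compares 9, 8, 11, 12, 2 and picks Tier4; Firm B would get 1.
- Plus: Firm A compares 12, 8, 1, 11, 4 and picks Tier1; Firm B would get 0.
- Premium: Firm A compares 1, 9, 7, 10, 3 and picks Tier4; Firm B would get 8.
Firm B's induced payoffs are 9, 1, 0, 8, so Firm B commits to Budget. Subgame-perfect outcome: (Tier3, Budget) with payoffs (10, 9).
For the simultaneous game, intersect best replies.
Firm A's best replies: Budget→Tier3; Value→Tier4; Plus→Tier1; Premium→Tier4.
Firm B's best replies: Tier1→Value; Tier2→Plus; Tier3→Value; Tier4→Premium; Tier5→Plus.
The unique mutual best reply is (Tier4, Premium), giving (10, 8).
Firm B's commitment gain: 9 − 8 = 1.

1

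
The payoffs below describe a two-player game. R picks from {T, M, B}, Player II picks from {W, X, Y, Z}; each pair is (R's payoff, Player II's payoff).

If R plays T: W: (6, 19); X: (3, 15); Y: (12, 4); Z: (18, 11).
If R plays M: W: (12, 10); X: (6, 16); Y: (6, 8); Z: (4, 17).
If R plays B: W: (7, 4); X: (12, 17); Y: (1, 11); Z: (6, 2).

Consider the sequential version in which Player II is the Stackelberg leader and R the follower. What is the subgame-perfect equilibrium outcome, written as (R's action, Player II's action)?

Work backward from R's decision.
- W → R plays M (best of 6, 12, 7); Player II gets 10.
- X → R plays B (best of 3, 6, 12); Player II gets 17.
- Y → R plays T (best of 12, 6, 1); Player II gets 4.
- Z → R plays T (best of 18, 4, 6); Player II gets 11.
Maximizing over 10, 17, 4, 11, Player II chooses X. Subgame-perfect outcome: (B, X) with payoffs (12, 17).

(B, X)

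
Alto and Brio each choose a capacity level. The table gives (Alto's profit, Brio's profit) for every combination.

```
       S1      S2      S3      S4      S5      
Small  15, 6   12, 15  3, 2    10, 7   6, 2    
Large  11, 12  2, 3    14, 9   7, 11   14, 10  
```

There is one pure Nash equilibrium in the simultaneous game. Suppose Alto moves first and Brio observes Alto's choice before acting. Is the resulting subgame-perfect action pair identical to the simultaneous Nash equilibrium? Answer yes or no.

yes

Brio best-responds to each possible Alto move:
- Small: BR = S2, leader payoff 12.
- Large: BR = S1, leader payoff 11.
Maximizing over 12, 11, Alto chooses Small. Subgame-perfect outcome: (Small, S2) with payoffs (12, 15).
Now find the simultaneous Nash equilibrium.
Alto's best replies: S1→Small; S2→Small; S3→Large; S4→Small; S5→Large.
Brio's best replies: Small→S2; Large→S1.
The unique mutual best reply is (Small, S2), giving (12, 15).
Sequential outcome (Small, S2) coincides with the Nash profile (Small, S2).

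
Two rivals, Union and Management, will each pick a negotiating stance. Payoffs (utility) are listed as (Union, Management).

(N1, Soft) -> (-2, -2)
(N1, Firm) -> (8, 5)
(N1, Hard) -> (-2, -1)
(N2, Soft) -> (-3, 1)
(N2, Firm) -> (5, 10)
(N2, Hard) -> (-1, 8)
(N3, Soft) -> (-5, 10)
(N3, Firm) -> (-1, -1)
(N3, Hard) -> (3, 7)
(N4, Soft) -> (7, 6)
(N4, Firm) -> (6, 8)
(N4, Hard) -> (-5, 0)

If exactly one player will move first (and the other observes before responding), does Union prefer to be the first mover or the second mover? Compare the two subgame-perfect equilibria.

If Union leads: Management's best replies are N1→Firm, N2→Firm, N3→Soft, N4→Firm; Union's induced payoffs 8, 5, -5, 6; outcome (N1, Firm), payoffs (8, 5).
If Management leads: Union's best replies are Soft→N4, Firm→N1, Hard→N3; Management's induced payoffs 6, 5, 7; outcome (N3, Hard), payoffs (3, 7).
Union gets 8 moving first and 3 moving second, so Union prefers to move first.

first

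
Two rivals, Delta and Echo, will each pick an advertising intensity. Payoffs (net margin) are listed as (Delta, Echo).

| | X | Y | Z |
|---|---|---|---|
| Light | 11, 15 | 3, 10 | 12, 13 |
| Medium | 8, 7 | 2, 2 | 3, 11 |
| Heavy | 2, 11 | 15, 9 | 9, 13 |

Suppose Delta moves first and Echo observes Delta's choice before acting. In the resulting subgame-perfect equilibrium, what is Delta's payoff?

11

Echo best-responds to each possible Delta move:
- Light → Echo plays X (best of 15, 10, 13); Delta gets 11.
- Medium → Echo plays Z (best of 7, 2, 11); Delta gets 3.
- Heavy → Echo plays Z (best of 11, 9, 13); Delta gets 9.
Maximizing over 11, 3, 9, Delta chooses Light. Subgame-perfect outcome: (Light, X) with payoffs (11, 15).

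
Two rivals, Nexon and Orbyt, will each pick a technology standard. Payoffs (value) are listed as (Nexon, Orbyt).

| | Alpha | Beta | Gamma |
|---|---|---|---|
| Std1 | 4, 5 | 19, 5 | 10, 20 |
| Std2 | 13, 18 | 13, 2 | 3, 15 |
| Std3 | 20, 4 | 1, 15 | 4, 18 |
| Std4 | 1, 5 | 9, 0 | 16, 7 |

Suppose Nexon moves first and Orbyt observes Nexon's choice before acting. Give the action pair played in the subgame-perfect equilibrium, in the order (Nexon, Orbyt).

(Std4, Gamma)

Work backward from Orbyt's decision.
- Std1 → Orbyt plays Gamma (best of 5, 5, 20); Nexon gets 10.
- Std2 → Orbyt plays Alpha (best of 18, 2, 15); Nexon gets 13.
- Std3 → Orbyt plays Gamma (best of 4, 15, 18); Nexon gets 4.
- Std4 → Orbyt plays Gamma (best of 5, 0, 7); Nexon gets 16.
Nexon's induced payoffs are 10, 13, 4, 16, so Nexon commits to Std4. Subgame-perfect outcome: (Std4, Gamma) with payoffs (16, 7).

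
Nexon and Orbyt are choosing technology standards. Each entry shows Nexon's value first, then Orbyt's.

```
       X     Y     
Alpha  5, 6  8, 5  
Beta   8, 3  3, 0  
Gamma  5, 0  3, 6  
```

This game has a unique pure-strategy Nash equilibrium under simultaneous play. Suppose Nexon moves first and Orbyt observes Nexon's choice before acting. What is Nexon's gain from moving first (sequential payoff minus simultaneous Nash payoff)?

0

Work backward from Orbyt's decision.
- Alpha: BR = X, leader payoff 5.
- Beta: BR = X, leader payoff 8.
- Gamma: BR = Y, leader payoff 3.
Nexon's induced payoffs are 5, 8, 3, so Nexon commits to Beta. Subgame-perfect outcome: (Beta, X) with payoffs (8, 3).
Under simultaneous play:
Nexon's best replies: X→Beta; Y→Alpha.
Orbyt's best replies: Alpha→X; Beta→X; Gamma→Y.
The unique mutual best reply is (Beta, X), giving (8, 3).
Nexon's commitment gain: 8 − 8 = 0.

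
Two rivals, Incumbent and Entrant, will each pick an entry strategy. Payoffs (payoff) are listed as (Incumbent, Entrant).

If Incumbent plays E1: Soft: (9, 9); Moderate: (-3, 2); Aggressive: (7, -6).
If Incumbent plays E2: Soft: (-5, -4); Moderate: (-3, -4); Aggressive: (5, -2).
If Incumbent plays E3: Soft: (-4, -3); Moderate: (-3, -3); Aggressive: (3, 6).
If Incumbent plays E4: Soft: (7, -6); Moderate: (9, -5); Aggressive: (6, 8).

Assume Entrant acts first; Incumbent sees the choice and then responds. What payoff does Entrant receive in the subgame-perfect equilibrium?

9

Incumbent best-responds to each possible Entrant move:
- Soft → Incumbent plays E1 (best of 9, -5, -4, 7); Entrant gets 9.
- Moderate → Incumbent plays E4 (best of -3, -3, -3, 9); Entrant gets -5.
- Aggressive → Incumbent plays E1 (best of 7, 5, 3, 6); Entrant gets -6.
Among 9, -5, -6, the best is 9 at Soft. Subgame-perfect outcome: (E1, Soft) with payoffs (9, 9).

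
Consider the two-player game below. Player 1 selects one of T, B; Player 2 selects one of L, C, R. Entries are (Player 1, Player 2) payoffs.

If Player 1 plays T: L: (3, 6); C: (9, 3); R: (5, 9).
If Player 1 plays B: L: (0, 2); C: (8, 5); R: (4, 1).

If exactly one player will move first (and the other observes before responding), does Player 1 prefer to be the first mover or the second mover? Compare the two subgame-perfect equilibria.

first

If Player 1 leads: Player 2's best replies are T→R, B→C; Player 1's induced payoffs 5, 8; outcome (B, C), payoffs (8, 5).
If Player 2 leads: Player 1's best replies are L→T, C→T, R→T; Player 2's induced payoffs 6, 3, 9; outcome (T, R), payoffs (5, 9).
Player 1 gets 8 moving first and 5 moving second, so Player 1 prefers to move first.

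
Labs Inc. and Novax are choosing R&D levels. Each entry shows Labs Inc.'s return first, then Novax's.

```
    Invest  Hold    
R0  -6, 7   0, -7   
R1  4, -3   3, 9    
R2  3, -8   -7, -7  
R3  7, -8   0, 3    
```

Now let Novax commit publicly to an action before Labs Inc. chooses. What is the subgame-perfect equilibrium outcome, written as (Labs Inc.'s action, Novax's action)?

(R1, Hold)

Work backward from Labs Inc.'s decision.
- Invest → Labs Inc. plays R3 (best of -6, 4, 3, 7); Novax gets -8.
- Hold → Labs Inc. plays R1 (best of 0, 3, -7, 0); Novax gets 9.
Maximizing over -8, 9, Novax chooses Hold. Subgame-perfect outcome: (R1, Hold) with payoffs (3, 9).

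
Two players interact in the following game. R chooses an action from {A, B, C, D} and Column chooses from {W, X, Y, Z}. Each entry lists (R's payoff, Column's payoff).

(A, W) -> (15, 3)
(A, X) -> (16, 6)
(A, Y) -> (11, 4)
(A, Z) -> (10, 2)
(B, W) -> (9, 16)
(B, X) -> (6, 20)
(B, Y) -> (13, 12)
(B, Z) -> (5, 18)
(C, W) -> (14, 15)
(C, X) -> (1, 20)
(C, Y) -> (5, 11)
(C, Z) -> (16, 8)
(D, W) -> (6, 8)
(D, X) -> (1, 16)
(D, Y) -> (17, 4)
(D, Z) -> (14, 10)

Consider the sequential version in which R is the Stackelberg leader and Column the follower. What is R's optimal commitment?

A

Solve by backward induction (R leads).
- A: BR = X, leader payoff 16.
- B: BR = X, leader payoff 6.
- C: BR = X, leader payoff 1.
- D: BR = X, leader payoff 1.
Maximizing over 16, 6, 1, 1, R chooses A. Subgame-perfect outcome: (A, X) with payoffs (16, 6).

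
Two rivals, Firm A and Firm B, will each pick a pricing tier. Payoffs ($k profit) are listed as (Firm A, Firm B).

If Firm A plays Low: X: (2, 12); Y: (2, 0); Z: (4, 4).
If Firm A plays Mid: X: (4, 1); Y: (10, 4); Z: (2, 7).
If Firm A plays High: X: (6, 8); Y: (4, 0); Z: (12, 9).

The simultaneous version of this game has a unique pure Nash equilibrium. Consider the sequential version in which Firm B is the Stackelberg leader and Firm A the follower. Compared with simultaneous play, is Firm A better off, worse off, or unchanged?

Work backward from Firm A's decision.
- X → Firm A plays High (best of 2, 4, 6); Firm B gets 8.
- Y → Firm A plays Mid (best of 2, 10, 4); Firm B gets 4.
- Z → Firm A plays High (best of 4, 2, 12); Firm B gets 9.
Firm B's induced payoffs are 8, 4, 9, so Firm B commits to Z. Subgame-perfect outcome: (High, Z) with payoffs (12, 9).
For the simultaneous game, intersect best replies.
Firm A's best replies: X→High; Y→Mid; Z→High.
Firm B's best replies: Low→X; Mid→Z; High→Z.
Only (High, Z) has each player best-responding; Nash payoffs (12, 9).
Firm A earns 12 sequentially versus 12 at the Nash outcome: unchanged.

unchanged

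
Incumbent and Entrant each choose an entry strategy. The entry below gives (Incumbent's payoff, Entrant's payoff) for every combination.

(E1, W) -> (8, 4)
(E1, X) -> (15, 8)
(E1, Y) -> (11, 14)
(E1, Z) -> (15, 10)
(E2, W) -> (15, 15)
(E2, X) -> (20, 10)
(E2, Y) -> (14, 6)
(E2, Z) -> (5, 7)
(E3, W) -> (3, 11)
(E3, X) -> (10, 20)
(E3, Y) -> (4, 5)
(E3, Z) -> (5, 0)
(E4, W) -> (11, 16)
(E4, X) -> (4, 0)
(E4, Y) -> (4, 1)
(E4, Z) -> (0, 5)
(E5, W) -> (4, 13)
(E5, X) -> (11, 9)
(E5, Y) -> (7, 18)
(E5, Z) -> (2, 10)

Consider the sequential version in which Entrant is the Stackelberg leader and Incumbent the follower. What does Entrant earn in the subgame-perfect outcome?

15

Work backward from Incumbent's decision.
- W: BR = E2, leader payoff 15.
- X: BR = E2, leader payoff 10.
- Y: BR = E2, leader payoff 6.
- Z: BR = E1, leader payoff 10.
Maximizing over 15, 10, 6, 10, Entrant chooses W. Subgame-perfect outcome: (E2, W) with payoffs (15, 15).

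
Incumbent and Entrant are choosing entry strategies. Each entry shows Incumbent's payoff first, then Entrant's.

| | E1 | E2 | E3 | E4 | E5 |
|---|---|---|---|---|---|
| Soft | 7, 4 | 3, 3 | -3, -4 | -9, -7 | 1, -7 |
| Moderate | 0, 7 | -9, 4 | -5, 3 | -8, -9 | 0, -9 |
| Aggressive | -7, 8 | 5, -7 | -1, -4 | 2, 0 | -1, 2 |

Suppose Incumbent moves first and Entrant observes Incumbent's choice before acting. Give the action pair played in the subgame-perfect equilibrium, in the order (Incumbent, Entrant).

(Soft, E1)

Work backward from Entrant's decision.
- Soft: BR = E1, leader payoff 7.
- Moderate: BR = E1, leader payoff 0.
- Aggressive: BR = E1, leader payoff -7.
Among 7, 0, -7, the best is 7 at Soft. Subgame-perfect outcome: (Soft, E1) with payoffs (7, 4).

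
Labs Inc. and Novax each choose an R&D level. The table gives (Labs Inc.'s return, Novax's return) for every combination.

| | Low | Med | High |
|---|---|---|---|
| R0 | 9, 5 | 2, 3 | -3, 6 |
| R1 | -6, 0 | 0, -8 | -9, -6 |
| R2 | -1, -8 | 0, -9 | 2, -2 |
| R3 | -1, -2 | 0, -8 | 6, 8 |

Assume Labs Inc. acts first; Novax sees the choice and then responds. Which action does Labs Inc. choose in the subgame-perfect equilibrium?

Novax best-responds to each possible Labs Inc. move:
- R0 → Novax plays High (best of 5, 3, 6); Labs Inc. gets -3.
- R1 → Novax plays Low (best of 0, -8, -6); Labs Inc. gets -6.
- R2 → Novax plays High (best of -8, -9, -2); Labs Inc. gets 2.
- R3 → Novax plays High (best of -2, -8, 8); Labs Inc. gets 6.
Labs Inc.'s induced payoffs are -3, -6, 2, 6, so Labs Inc. commits to R3. Subgame-perfect outcome: (R3, High) with payoffs (6, 8).

R3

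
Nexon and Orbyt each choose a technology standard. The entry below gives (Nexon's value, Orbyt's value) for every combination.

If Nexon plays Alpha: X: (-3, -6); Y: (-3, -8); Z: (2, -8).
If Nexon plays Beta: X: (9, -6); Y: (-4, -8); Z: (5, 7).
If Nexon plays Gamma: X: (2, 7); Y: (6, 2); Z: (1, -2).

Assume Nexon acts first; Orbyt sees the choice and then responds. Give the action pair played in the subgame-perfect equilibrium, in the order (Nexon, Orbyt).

Work backward from Orbyt's decision.
- Alpha: BR = X, leader payoff -3.
- Beta: BR = Z, leader payoff 5.
- Gamma: BR = X, leader payoff 2.
Nexon's induced payoffs are -3, 5, 2, so Nexon commits to Beta. Subgame-perfect outcome: (Beta, Z) with payoffs (5, 7).

(Beta, Z)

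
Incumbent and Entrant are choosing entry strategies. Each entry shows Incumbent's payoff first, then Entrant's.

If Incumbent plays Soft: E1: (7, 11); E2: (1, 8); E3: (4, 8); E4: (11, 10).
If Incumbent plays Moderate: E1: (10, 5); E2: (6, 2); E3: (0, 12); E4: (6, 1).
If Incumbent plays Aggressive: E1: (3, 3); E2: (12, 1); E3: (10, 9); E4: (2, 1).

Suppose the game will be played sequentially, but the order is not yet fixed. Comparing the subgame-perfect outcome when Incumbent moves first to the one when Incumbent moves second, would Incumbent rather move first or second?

If Incumbent leads: Entrant's best replies are Soft→E1, Moderate→E3, Aggressive→E3; Incumbent's induced payoffs 7, 0, 10; outcome (Aggressive, E3), payoffs (10, 9).
If Entrant leads: Incumbent's best replies are E1→Moderate, E2→Aggressive, E3→Aggressive, E4→Soft; Entrant's induced payoffs 5, 1, 9, 10; outcome (Soft, E4), payoffs (11, 10).
Incumbent gets 10 moving first and 11 moving second, so Incumbent prefers to move second.

second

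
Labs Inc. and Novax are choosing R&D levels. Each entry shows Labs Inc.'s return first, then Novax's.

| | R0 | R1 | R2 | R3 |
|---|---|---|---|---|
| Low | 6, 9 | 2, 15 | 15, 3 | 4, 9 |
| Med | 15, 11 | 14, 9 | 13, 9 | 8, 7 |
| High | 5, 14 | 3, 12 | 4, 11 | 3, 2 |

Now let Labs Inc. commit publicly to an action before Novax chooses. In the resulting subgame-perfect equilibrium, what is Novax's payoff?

Solve by backward induction (Labs Inc. leads).
- Low → Novax plays R1 (best of 9, 15, 3, 9); Labs Inc. gets 2.
- Med → Novax plays R0 (best of 11, 9, 9, 7); Labs Inc. gets 15.
- High → Novax plays R0 (best of 14, 12, 11, 2); Labs Inc. gets 5.
Maximizing over 2, 15, 5, Labs Inc. chooses Med. Subgame-perfect outcome: (Med, R0) with payoffs (15, 11).

11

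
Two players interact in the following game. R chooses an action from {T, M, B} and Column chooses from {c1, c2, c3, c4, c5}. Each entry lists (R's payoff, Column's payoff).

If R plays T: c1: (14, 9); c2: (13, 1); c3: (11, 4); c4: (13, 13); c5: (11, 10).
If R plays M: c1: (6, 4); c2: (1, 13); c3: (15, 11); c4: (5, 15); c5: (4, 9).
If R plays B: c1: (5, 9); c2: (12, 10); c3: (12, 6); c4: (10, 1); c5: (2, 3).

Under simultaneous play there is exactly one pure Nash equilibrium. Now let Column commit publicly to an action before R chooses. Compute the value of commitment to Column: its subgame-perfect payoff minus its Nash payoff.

Solve by backward induction (Column leads).
- c1: R compares 14, 6, 5 and picks T; Column would get 9.
- c2: R compares 13, 1, 12 and picks T; Column would get 1.
- c3: R compares 11, 15, 12 and picks M; Column would get 11.
- c4: R compares 13, 5, 10 and picks T; Column would get 13.
- c5: R compares 11, 4, 2 and picks T; Column would get 10.
Among 9, 1, 11, 13, 10, the best is 13 at c4. Subgame-perfect outcome: (T, c4) with payoffs (13, 13).
For the simultaneous game, intersect best replies.
R's best replies: c1→T; c2→T; c3→M; c4→T; c5→T.
Column's best replies: T→c4; M→c4; B→c2.
The unique mutual best reply is (T, c4), giving (13, 13).
Column's commitment gain: 13 − 13 = 0.

0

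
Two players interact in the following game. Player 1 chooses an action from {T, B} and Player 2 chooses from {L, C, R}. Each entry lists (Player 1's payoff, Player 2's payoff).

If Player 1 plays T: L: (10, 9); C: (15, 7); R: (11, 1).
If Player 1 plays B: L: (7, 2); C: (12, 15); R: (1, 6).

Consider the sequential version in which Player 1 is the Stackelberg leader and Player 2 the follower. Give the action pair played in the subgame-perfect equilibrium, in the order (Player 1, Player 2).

(B, C)

Backward induction with Player 1 moving first.
- T: Player 2 compares 9, 7, 1 and picks L; Player 1 would get 10.
- B: Player 2 compares 2, 15, 6 and picks C; Player 1 would get 12.
Among 10, 12, the best is 12 at B. Subgame-perfect outcome: (B, C) with payoffs (12, 15).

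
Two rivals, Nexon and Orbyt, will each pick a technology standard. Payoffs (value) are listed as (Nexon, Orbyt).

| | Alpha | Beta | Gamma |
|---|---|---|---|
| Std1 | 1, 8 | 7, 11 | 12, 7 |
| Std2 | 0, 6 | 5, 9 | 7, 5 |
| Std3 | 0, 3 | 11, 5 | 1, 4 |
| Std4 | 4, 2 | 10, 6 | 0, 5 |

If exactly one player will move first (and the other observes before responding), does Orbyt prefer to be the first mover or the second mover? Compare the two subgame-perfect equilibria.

If Nexon leads: Orbyt's best replies are Std1→Beta, Std2→Beta, Std3→Beta, Std4→Beta; Nexon's induced payoffs 7, 5, 11, 10; outcome (Std3, Beta), payoffs (11, 5).
If Orbyt leads: Nexon's best replies are Alpha→Std4, Beta→Std3, Gamma→Std1; Orbyt's induced payoffs 2, 5, 7; outcome (Std1, Gamma), payoffs (12, 7).
Orbyt gets 7 moving first and 5 moving second, so Orbyt prefers to move first.

first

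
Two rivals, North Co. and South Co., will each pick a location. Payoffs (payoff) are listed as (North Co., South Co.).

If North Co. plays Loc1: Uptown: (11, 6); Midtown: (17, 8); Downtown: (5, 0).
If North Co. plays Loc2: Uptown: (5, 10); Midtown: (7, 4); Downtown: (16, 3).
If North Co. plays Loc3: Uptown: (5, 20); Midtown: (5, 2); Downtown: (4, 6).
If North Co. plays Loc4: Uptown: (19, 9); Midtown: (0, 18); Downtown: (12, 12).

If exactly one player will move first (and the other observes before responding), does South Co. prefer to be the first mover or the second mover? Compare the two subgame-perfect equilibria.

If North Co. leads: South Co.'s best replies are Loc1→Midtown, Loc2→Uptown, Loc3→Uptown, Loc4→Midtown; North Co.'s induced payoffs 17, 5, 5, 0; outcome (Loc1, Midtown), payoffs (17, 8).
If South Co. leads: North Co.'s best replies are Uptown→Loc4, Midtown→Loc1, Downtown→Loc2; South Co.'s induced payoffs 9, 8, 3; outcome (Loc4, Uptown), payoffs (19, 9).
South Co. gets 9 moving first and 8 moving second, so South Co. prefers to move first.

first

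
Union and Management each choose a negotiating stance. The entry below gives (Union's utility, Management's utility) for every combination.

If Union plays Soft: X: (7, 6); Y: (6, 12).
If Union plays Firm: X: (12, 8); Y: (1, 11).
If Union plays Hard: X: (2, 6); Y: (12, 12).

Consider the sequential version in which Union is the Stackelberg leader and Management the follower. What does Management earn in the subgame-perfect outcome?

Management best-responds to each possible Union move:
- Soft: BR = Y, leader payoff 6.
- Firm: BR = Y, leader payoff 1.
- Hard: BR = Y, leader payoff 12.
Maximizing over 6, 1, 12, Union chooses Hard. Subgame-perfect outcome: (Hard, Y) with payoffs (12, 12).

12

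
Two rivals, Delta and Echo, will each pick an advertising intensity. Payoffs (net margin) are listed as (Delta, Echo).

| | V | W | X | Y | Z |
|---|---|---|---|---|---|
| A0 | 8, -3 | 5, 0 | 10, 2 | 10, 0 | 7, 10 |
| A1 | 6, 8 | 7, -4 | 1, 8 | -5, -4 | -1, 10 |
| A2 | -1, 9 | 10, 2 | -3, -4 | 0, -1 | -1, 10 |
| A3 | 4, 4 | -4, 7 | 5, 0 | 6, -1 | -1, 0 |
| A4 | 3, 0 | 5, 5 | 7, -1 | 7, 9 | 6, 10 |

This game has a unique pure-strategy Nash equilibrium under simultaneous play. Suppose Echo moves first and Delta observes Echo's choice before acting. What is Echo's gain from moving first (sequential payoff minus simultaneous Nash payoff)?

0

Work backward from Delta's decision.
- V → Delta plays A0 (best of 8, 6, -1, 4, 3); Echo gets -3.
- W → Delta plays A2 (best of 5, 7, 10, -4, 5); Echo gets 2.
- X → Delta plays A0 (best of 10, 1, -3, 5, 7); Echo gets 2.
- Y → Delta plays A0 (best of 10, -5, 0, 6, 7); Echo gets 0.
- Z → Delta plays A0 (best of 7, -1, -1, -1, 6); Echo gets 10.
Echo's induced payoffs are -3, 2, 2, 0, 10, so Echo commits to Z. Subgame-perfect outcome: (A0, Z) with payoffs (7, 10).
Under simultaneous play:
Delta's best replies: V→A0; W→A2; X→A0; Y→A0; Z→A0.
Echo's best replies: A0→Z; A1→Z; A2→Z; A3→W; A4→Z.
The unique mutual best reply is (A0, Z), giving (7, 10).
Echo's commitment gain: 10 − 10 = 0.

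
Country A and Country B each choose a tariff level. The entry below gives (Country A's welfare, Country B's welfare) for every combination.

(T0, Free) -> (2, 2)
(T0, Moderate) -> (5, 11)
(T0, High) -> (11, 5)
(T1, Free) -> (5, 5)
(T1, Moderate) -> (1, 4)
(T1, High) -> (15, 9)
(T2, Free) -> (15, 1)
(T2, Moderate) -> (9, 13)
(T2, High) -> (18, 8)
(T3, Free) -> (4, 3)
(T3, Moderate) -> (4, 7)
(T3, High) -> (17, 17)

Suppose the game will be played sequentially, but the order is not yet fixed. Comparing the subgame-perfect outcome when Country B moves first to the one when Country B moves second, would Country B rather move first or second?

If Country A leads: Country B's best replies are T0→Moderate, T1→High, T2→Moderate, T3→High; Country A's induced payoffs 5, 15, 9, 17; outcome (T3, High), payoffs (17, 17).
If Country B leads: Country A's best replies are Free→T2, Moderate→T2, High→T2; Country B's induced payoffs 1, 13, 8; outcome (T2, Moderate), payoffs (9, 13).
Country B gets 13 moving first and 17 moving second, so Country B prefers to move second.

second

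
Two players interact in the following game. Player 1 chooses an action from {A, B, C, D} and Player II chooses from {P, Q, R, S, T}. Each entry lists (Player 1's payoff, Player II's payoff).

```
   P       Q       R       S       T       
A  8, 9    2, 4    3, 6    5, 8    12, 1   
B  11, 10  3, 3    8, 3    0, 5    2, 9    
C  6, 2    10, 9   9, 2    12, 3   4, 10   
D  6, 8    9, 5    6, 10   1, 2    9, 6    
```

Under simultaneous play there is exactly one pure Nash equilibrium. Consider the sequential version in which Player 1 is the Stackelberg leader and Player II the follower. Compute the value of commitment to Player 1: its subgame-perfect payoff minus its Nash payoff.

Work backward from Player II's decision.
- A: BR = P, leader payoff 8.
- B: BR = P, leader payoff 11.
- C: BR = T, leader payoff 4.
- D: BR = R, leader payoff 6.
Among 8, 11, 4, 6, the best is 11 at B. Subgame-perfect outcome: (B, P) with payoffs (11, 10).
Now find the simultaneous Nash equilibrium.
Player 1's best replies: P→B; Q→C; R→C; S→C; T→A.
Player II's best replies: A→P; B→P; C→T; D→R.
Only (B, P) has each player best-responding; Nash payoffs (11, 10).
Player 1's commitment gain: 11 − 11 = 0.

0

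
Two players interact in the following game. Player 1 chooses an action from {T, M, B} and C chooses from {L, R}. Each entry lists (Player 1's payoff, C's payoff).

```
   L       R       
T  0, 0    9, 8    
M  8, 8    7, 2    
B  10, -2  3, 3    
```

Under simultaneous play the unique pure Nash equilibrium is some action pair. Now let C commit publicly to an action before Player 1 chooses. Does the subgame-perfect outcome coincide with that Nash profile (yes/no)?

Solve by backward induction (C leads).
- L: Player 1 compares 0, 8, 10 and picks B; C would get -2.
- R: Player 1 compares 9, 7, 3 and picks T; C would get 8.
C's induced payoffs are -2, 8, so C commits to R. Subgame-perfect outcome: (T, R) with payoffs (9, 8).
Under simultaneous play:
Player 1's best replies: L→B; R→T.
C's best replies: T→R; M→L; B→R.
The unique mutual best reply is (T, R), giving (9, 8).
Sequential outcome (T, R) coincides with the Nash profile (T, R).

yes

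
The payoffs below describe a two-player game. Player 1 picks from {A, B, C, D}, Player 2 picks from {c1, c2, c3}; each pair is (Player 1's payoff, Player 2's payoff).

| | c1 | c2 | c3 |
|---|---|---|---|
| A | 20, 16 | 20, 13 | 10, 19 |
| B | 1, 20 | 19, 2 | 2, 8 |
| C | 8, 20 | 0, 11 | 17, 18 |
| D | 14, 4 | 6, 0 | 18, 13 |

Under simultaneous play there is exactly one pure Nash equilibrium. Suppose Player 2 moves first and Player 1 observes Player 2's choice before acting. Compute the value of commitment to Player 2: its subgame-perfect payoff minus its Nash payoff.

3

Work backward from Player 1's decision.
- c1: BR = A, leader payoff 16.
- c2: BR = A, leader payoff 13.
- c3: BR = D, leader payoff 13.
Maximizing over 16, 13, 13, Player 2 chooses c1. Subgame-perfect outcome: (A, c1) with payoffs (20, 16).
Now find the simultaneous Nash equilibrium.
Player 1's best replies: c1→A; c2→A; c3→D.
Player 2's best replies: A→c3; B→c1; C→c1; D→c3.
Only (D, c3) has each player best-responding; Nash payoffs (18, 13).
Player 2's commitment gain: 16 − 13 = 3.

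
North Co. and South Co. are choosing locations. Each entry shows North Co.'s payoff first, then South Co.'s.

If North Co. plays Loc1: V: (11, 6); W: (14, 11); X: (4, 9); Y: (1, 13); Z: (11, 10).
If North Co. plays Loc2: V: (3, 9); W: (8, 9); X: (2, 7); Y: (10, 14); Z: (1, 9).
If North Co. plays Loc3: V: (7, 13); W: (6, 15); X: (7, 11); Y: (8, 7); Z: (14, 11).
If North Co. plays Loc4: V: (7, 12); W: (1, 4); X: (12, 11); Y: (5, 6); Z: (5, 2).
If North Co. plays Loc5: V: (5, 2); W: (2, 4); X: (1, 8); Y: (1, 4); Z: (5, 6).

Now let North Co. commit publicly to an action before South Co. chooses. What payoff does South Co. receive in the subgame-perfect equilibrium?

14

Work backward from South Co.'s decision.
- Loc1: BR = Y, leader payoff 1.
- Loc2: BR = Y, leader payoff 10.
- Loc3: BR = W, leader payoff 6.
- Loc4: BR = V, leader payoff 7.
- Loc5: BR = X, leader payoff 1.
North Co.'s induced payoffs are 1, 10, 6, 7, 1, so North Co. commits to Loc2. Subgame-perfect outcome: (Loc2, Y) with payoffs (10, 14).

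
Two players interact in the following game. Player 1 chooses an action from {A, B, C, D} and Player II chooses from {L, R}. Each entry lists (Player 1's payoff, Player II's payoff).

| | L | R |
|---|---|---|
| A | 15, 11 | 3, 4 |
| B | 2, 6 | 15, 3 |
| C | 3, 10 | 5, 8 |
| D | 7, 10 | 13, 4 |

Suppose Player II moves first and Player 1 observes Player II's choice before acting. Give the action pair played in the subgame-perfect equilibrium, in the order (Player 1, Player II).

Player 1 best-responds to each possible Player II move:
- L: Player 1 compares 15, 2, 3, 7 and picks A; Player II would get 11.
- R: Player 1 compares 3, 15, 5, 13 and picks B; Player II would get 3.
Among 11, 3, the best is 11 at L. Subgame-perfect outcome: (A, L) with payoffs (15, 11).

(A, L)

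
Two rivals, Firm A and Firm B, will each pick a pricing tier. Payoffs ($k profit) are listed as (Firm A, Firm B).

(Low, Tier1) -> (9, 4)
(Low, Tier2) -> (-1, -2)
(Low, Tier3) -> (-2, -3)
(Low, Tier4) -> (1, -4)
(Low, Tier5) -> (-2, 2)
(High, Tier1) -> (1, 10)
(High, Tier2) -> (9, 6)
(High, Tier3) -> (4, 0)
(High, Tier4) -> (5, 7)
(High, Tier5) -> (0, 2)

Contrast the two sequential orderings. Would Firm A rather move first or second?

first

If Firm A leads: Firm B's best replies are Low→Tier1, High→Tier1; Firm A's induced payoffs 9, 1; outcome (Low, Tier1), payoffs (9, 4).
If Firm B leads: Firm A's best replies are Tier1→Low, Tier2→High, Tier3→High, Tier4→High, Tier5→High; Firm B's induced payoffs 4, 6, 0, 7, 2; outcome (High, Tier4), payoffs (5, 7).
Firm A gets 9 moving first and 5 moving second, so Firm A prefers to move first.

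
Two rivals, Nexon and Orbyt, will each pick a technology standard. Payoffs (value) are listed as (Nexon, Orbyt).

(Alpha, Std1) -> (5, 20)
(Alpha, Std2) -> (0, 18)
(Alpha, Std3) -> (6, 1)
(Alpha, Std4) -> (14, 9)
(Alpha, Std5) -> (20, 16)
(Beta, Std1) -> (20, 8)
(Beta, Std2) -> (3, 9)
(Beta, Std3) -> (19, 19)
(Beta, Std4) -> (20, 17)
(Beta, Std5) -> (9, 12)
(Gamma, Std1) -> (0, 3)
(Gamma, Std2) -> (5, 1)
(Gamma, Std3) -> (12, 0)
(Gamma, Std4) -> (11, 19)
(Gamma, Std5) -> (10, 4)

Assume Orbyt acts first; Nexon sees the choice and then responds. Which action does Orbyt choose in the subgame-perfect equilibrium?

Std3

Work backward from Nexon's decision.
- Std1 → Nexon plays Beta (best of 5, 20, 0); Orbyt gets 8.
- Std2 → Nexon plays Gamma (best of 0, 3, 5); Orbyt gets 1.
- Std3 → Nexon plays Beta (best of 6, 19, 12); Orbyt gets 19.
- Std4 → Nexon plays Beta (best of 14, 20, 11); Orbyt gets 17.
- Std5 → Nexon plays Alpha (best of 20, 9, 10); Orbyt gets 16.
Among 8, 1, 19, 17, 16, the best is 19 at Std3. Subgame-perfect outcome: (Beta, Std3) with payoffs (19, 19).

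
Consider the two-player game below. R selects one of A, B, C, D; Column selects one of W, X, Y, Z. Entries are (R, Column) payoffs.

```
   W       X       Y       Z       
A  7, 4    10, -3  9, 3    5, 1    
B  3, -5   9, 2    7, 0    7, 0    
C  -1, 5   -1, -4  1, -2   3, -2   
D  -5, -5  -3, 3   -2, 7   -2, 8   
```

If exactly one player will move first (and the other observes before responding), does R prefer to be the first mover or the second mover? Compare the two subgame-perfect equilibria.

first

If R leads: Column's best replies are A→W, B→X, C→W, D→Z; R's induced payoffs 7, 9, -1, -2; outcome (B, X), payoffs (9, 2).
If Column leads: R's best replies are W→A, X→A, Y→A, Z→B; Column's induced payoffs 4, -3, 3, 0; outcome (A, W), payoffs (7, 4).
R gets 9 moving first and 7 moving second, so R prefers to move first.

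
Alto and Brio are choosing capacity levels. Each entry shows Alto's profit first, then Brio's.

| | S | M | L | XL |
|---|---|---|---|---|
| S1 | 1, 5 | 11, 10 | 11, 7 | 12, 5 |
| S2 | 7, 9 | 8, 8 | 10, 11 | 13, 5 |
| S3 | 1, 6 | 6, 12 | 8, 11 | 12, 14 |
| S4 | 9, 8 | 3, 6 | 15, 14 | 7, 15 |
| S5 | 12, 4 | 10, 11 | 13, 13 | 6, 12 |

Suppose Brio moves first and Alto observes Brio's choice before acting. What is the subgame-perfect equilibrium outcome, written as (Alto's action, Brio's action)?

Work backward from Alto's decision.
- S: BR = S5, leader payoff 4.
- M: BR = S1, leader payoff 10.
- L: BR = S4, leader payoff 14.
- XL: BR = S2, leader payoff 5.
Maximizing over 4, 10, 14, 5, Brio chooses L. Subgame-perfect outcome: (S4, L) with payoffs (15, 14).

(S4, L)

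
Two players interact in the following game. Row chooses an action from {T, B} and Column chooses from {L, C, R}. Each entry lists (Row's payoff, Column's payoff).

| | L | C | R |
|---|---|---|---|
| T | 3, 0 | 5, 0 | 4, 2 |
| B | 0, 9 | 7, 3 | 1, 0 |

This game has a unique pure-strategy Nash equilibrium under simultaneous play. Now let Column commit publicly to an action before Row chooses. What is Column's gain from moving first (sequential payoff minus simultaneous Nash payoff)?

Work backward from Row's decision.
- L → Row plays T (best of 3, 0); Column gets 0.
- C → Row plays B (best of 5, 7); Column gets 3.
- R → Row plays T (best of 4, 1); Column gets 2.
Among 0, 3, 2, the best is 3 at C. Subgame-perfect outcome: (B, C) with payoffs (7, 3).
Now find the simultaneous Nash equilibrium.
Row's best replies: L→T; C→B; R→T.
Column's best replies: T→R; B→L.
Only (T, R) has each player best-responding; Nash payoffs (4, 2).
Column's commitment gain: 3 − 2 = 1.

1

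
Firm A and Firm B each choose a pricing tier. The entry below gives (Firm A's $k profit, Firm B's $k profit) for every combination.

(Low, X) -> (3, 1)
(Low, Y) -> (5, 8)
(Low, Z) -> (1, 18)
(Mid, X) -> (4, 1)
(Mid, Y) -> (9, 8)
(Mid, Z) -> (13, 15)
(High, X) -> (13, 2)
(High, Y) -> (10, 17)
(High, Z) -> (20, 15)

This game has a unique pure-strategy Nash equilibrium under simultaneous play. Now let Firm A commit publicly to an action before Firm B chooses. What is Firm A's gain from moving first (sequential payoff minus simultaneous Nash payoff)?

3

Backward induction with Firm A moving first.
- Low: Firm B compares 1, 8, 18 and picks Z; Firm A would get 1.
- Mid: Firm B compares 1, 8, 15 and picks Z; Firm A would get 13.
- High: Firm B compares 2, 17, 15 and picks Y; Firm A would get 10.
Maximizing over 1, 13, 10, Firm A chooses Mid. Subgame-perfect outcome: (Mid, Z) with payoffs (13, 15).
Now find the simultaneous Nash equilibrium.
Firm A's best replies: X→High; Y→High; Z→High.
Firm B's best replies: Low→Z; Mid→Z; High→Y.
The unique mutual best reply is (High, Y), giving (10, 17).
Firm A's commitment gain: 13 − 10 = 3.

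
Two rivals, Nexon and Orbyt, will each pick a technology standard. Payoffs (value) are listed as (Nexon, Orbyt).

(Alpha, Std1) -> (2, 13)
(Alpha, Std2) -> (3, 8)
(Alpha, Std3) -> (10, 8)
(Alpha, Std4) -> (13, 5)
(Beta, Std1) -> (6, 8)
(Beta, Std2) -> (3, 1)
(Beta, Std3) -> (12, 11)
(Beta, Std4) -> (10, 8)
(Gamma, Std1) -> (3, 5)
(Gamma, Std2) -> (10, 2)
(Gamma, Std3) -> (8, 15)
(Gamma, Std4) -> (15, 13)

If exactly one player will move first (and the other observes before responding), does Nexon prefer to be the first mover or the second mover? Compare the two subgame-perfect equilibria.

If Nexon leads: Orbyt's best replies are Alpha→Std1, Beta→Std3, Gamma→Std3; Nexon's induced payoffs 2, 12, 8; outcome (Beta, Std3), payoffs (12, 11).
If Orbyt leads: Nexon's best replies are Std1→Beta, Std2→Gamma, Std3→Beta, Std4→Gamma; Orbyt's induced payoffs 8, 2, 11, 13; outcome (Gamma, Std4), payoffs (15, 13).
Nexon gets 12 moving first and 15 moving second, so Nexon prefers to move second.

second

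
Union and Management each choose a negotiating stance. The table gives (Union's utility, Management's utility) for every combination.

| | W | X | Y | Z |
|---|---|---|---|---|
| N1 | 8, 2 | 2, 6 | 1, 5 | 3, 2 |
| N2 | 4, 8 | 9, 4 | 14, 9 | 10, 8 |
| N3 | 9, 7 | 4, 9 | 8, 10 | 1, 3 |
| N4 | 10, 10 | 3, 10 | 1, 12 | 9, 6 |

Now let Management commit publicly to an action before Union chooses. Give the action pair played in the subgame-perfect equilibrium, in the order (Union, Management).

(N4, W)

Work backward from Union's decision.
- W: Union compares 8, 4, 9, 10 and picks N4; Management would get 10.
- X: Union compares 2, 9, 4, 3 and picks N2; Management would get 4.
- Y: Union compares 1, 14, 8, 1 and picks N2; Management would get 9.
- Z: Union compares 3, 10, 1, 9 and picks N2; Management would get 8.
Among 10, 4, 9, 8, the best is 10 at W. Subgame-perfect outcome: (N4, W) with payoffs (10, 10).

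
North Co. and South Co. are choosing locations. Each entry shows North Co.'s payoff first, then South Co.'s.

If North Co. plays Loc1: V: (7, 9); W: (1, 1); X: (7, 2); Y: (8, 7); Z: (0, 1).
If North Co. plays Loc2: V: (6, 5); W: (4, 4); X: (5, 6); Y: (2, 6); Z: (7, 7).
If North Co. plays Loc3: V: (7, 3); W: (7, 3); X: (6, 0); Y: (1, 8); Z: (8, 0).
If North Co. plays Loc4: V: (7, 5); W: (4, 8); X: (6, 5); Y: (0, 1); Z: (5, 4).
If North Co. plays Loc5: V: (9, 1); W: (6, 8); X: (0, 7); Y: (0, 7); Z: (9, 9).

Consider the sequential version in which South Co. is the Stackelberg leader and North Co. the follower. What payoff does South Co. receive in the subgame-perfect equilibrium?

9

Work backward from North Co.'s decision.
- V: BR = Loc5, leader payoff 1.
- W: BR = Loc3, leader payoff 3.
- X: BR = Loc1, leader payoff 2.
- Y: BR = Loc1, leader payoff 7.
- Z: BR = Loc5, leader payoff 9.
South Co.'s induced payoffs are 1, 3, 2, 7, 9, so South Co. commits to Z. Subgame-perfect outcome: (Loc5, Z) with payoffs (9, 9).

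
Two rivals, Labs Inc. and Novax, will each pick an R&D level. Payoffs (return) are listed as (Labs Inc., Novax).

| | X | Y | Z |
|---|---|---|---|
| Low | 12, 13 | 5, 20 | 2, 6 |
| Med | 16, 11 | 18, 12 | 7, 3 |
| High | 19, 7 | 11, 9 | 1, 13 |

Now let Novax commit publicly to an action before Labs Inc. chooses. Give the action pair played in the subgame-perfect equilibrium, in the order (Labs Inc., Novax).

Labs Inc. best-responds to each possible Novax move:
- X: BR = High, leader payoff 7.
- Y: BR = Med, leader payoff 12.
- Z: BR = Med, leader payoff 3.
Maximizing over 7, 12, 3, Novax chooses Y. Subgame-perfect outcome: (Med, Y) with payoffs (18, 12).

(Med, Y)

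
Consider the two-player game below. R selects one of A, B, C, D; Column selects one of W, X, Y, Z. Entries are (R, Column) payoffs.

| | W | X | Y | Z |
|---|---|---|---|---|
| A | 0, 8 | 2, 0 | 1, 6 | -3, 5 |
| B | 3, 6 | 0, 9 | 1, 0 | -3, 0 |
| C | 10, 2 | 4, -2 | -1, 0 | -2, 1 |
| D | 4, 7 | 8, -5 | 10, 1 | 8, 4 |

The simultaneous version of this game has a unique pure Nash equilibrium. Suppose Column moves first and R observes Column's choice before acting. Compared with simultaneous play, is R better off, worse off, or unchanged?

worse off

Solve by backward induction (Column leads).
- W → R plays C (best of 0, 3, 10, 4); Column gets 2.
- X → R plays D (best of 2, 0, 4, 8); Column gets -5.
- Y → R plays D (best of 1, 1, -1, 10); Column gets 1.
- Z → R plays D (best of -3, -3, -2, 8); Column gets 4.
Column's induced payoffs are 2, -5, 1, 4, so Column commits to Z. Subgame-perfect outcome: (D, Z) with payoffs (8, 4).
Now find the simultaneous Nash equilibrium.
R's best replies: W→C; X→D; Y→D; Z→D.
Column's best replies: A→W; B→X; C→W; D→W.
The unique mutual best reply is (C, W), giving (10, 2).
R earns 8 sequentially versus 10 at the Nash outcome: worse off.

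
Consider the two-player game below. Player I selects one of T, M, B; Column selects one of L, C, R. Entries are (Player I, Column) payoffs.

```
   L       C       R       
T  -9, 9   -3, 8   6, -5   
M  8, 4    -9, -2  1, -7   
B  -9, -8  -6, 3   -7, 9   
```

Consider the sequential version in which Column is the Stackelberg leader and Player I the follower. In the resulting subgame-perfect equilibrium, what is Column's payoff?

Player I best-responds to each possible Column move:
- L → Player I plays M (best of -9, 8, -9); Column gets 4.
- C → Player I plays T (best of -3, -9, -6); Column gets 8.
- R → Player I plays T (best of 6, 1, -7); Column gets -5.
Among 4, 8, -5, the best is 8 at C. Subgame-perfect outcome: (T, C) with payoffs (-3, 8).

8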